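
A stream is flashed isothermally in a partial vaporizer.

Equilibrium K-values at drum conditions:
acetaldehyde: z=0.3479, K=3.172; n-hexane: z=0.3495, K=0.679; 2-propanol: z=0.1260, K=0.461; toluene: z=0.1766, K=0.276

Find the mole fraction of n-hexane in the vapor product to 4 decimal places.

Newton–Raphson from ψ = 0.58:
  ψ = 0.5800: g = -0.12268, g' = -0.7284 → ψ = 0.4116
  ψ = 0.4116: g = 0.00032, g' = -0.7537 → ψ = 0.4120
Converged at ψ = 0.4120.
Compositions from xᵢ = zᵢ/(1+ψ(Kᵢ−1)), yᵢ = Kᵢxᵢ:
  acetaldehyde: x = 0.1836, y = 0.5824
  n-hexane: x = 0.4028, y = 0.2735
  2-propanol: x = 0.1620, y = 0.0747
  toluene: x = 0.2517, y = 0.0695

y_n-hexane = 0.2735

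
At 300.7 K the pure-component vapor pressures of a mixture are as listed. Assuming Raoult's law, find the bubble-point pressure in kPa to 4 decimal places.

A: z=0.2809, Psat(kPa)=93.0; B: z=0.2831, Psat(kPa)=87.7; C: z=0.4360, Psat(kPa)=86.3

At the bubble point ψ → 0, so ΣzᵢKᵢ = 1 with Kᵢ = Pᵢˢᵃᵗ/P ⇒ P = ΣzᵢPᵢˢᵃᵗ.
P = 0.2809·93.0 + 0.2831·87.7 + 0.4360·86.3 = 88.5784 kPa

Pbub = 88.5784 kPa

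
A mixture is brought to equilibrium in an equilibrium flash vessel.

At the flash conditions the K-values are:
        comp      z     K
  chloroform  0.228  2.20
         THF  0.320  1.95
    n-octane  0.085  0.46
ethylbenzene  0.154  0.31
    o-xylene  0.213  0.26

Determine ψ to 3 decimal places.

Material balance + equilibrium reduce to Σ zᵢ(Kᵢ−1)/(1+ψ(Kᵢ−1)) = 0.
Feasibility: ΣzᵢKᵢ = 1.268, Σzᵢ/Kᵢ = 1.769 — both > 1, two phases present.
Newton iteration, ψ⁰ = 0.5:
  ψ = 0.500: g = -0.0982, g' = -0.772 → ψ = 0.373
  ψ = 0.373: g = -0.0047, g' = -0.708 → ψ = 0.366
Converged at ψ = 0.366.

ψ = 0.366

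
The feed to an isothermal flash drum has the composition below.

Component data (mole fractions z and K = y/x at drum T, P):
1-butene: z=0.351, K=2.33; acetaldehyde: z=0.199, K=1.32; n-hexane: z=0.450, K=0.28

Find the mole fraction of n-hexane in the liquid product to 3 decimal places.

x_n-hexane = 0.559

Rachford–Rice: g(V/F) = Σ zᵢ(Kᵢ−1)/(1+V/F(Kᵢ−1)) = 0.
g(0) = ΣzᵢKᵢ − 1 = 0.207 and g(1) = 1 − Σzᵢ/Kᵢ = -0.909, so a root lies in (0, 1).
Iterate (Newton) starting at V/F = 0.52:
  V/F = 0.520: g = -0.1873, g' = -0.828 → V/F = 0.294
  V/F = 0.294: g = -0.0170, g' = -0.713 → V/F = 0.270
Converged at V/F = 0.270.
Compositions from xᵢ = zᵢ/(1+V/F(Kᵢ−1)), yᵢ = Kᵢxᵢ:
  1-butene: x = 0.258, y = 0.602
  acetaldehyde: x = 0.183, y = 0.242
  n-hexane: x = 0.559, y = 0.156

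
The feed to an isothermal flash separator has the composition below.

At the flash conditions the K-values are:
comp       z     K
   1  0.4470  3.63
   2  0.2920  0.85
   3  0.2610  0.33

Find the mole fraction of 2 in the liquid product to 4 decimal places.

x_2 = 0.3287

Rachford–Rice: g(V/F) = Σ zᵢ(Kᵢ−1)/(1+V/F(Kᵢ−1)) = 0.
Feasibility: ΣzᵢKᵢ = 1.9569, Σzᵢ/Kᵢ = 1.2576 — both > 1, two phases present.
Newton iteration, V/F⁰ = 0.5:
  V/F = 0.5000: g = 0.19751, g' = -0.8495 → V/F = 0.7325
  V/F = 0.7325: g = 0.00911, g' = -0.8211 → V/F = 0.7436
  V/F = 0.7436: g = -0.00003, g' = -0.8276 → V/F = 0.7435
Converged at V/F = 0.7435.
Compositions from xᵢ = zᵢ/(1+V/F(Kᵢ−1)), yᵢ = Kᵢxᵢ:
  1: x = 0.1512, y = 0.5490
  2: x = 0.3287, y = 0.2794
  3: x = 0.5201, y = 0.1716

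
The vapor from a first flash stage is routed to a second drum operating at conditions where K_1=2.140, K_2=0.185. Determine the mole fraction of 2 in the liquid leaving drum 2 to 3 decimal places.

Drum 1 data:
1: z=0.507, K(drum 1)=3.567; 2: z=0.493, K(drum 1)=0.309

Drum 1:
Material balance + equilibrium reduce to Σ zᵢ(Kᵢ−1)/(1+ψ₁(Kᵢ−1)) = 0.
g(0) = ΣzᵢKᵢ − 1 = 0.961 and g(1) = 1 − Σzᵢ/Kᵢ = -0.738, so a root lies in (0, 1).
Binary case is linear: z₁(K₁−1)(1+ψ₁(K₂−1)) + z₂(K₂−1)(1+ψ₁(K₁−1)) = 0
⇒ ψ₁ = [z₁(K₁−1)+z₂(K₂−1)] / [−(K₁−1)(K₂−1)] = 0.9608/1.7738 = 0.542
Drum-1 compositions:
  1: x = 0.212, y = 0.757
  2: x = 0.788, y = 0.243
Drum-2 feed = drum-1 vapor: z₂ = (0.7565, 0.2435).
Drum 2:
Binary case is linear: z₁(K₁−1)(1+ψ₂(K₂−1)) + z₂(K₂−1)(1+ψ₂(K₁−1)) = 0
⇒ ψ₂ = [z₁(K₁−1)+z₂(K₂−1)] / [−(K₁−1)(K₂−1)] = 0.6640/0.9291 = 0.715
  1: x = 0.417, y = 0.892
  2: x = 0.583, y = 0.108

x_2 (drum 2) = 0.583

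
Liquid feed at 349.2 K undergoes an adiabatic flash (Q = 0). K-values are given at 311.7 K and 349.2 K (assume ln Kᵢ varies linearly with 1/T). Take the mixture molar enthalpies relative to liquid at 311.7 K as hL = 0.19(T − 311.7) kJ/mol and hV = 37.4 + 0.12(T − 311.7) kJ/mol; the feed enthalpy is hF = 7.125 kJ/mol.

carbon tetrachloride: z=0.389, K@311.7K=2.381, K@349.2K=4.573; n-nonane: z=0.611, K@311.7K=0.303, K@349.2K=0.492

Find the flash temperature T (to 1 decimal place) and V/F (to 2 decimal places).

Adiabatic flash: solve Rachford–Rice at each trial T, then check hF = ψ·hV(T) + (1−ψ)·hL(T).
  T = 311.7 K: K = (2.381, 0.303), RR gives ψ = 0.116, H_out = 4.326 kJ/mol
  T = 349.2 K: K = (4.573, 0.492), RR gives ψ = 0.595, H_out = 27.807 kJ/mol
  T = 330.4 K: K = (3.358, 0.391), RR gives ψ = 0.380, H_out = 17.264 kJ/mol
  T = 321.0 K: K = (2.839, 0.345), RR gives ψ = 0.262, H_out = 11.396 kJ/mol
  T = 316.4 K: K = (2.606, 0.324), RR gives ψ = 0.195, H_out = 8.122 kJ/mol
  T = 314.0 K: K = (2.489, 0.313), RR gives ψ = 0.156, H_out = 6.252 kJ/mol
Linear interpolation between T = 314.0 (H_out = 6.252) and T = 316.4 (H_out = 8.122) on hF = 7.125 gives T ≈ 315.1 K, at which ψ = 0.17.

T = 315.1 K, V/F = 0.17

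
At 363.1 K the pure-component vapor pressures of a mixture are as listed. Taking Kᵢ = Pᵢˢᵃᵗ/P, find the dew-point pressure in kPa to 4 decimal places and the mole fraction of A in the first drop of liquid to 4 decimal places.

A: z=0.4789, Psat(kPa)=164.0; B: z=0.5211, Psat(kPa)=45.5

At the dew point ψ → 1, so Σzᵢ/Kᵢ = 1 with Kᵢ = Pᵢˢᵃᵗ/P ⇒ 1/P = Σzᵢ/Pᵢˢᵃᵗ.
1/P = 0.4789/164.0 + 0.5211/45.5 = 0.0143729 ⇒ P = 69.5755 kPa
xᵢ = zᵢP/Pᵢˢᵃᵗ ⇒ x_A = 0.4789·69.5755/164.0 = 0.2032

Pdew = 69.5755 kPa, x_A = 0.2032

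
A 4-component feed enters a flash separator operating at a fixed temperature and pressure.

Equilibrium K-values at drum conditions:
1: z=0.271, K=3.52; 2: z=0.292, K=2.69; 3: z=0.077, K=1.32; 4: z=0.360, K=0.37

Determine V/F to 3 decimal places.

Material balance + equilibrium reduce to Σ zᵢ(Kᵢ−1)/(1+V/F(Kᵢ−1)) = 0.
g(0) = ΣzᵢKᵢ − 1 = 0.974 and g(1) = 1 − Σzᵢ/Kᵢ = -0.217, so a root lies in (0, 1).
Newton–Raphson from V/F = 0.5:
  V/F = 0.500: g = 0.2598, g' = -0.892 → V/F = 0.791
  V/F = 0.791: g = 0.0068, g' = -0.918 → V/F = 0.799
  V/F = 0.799: g = -0.0000, g' = -0.924 → V/F = 0.798
Converged at V/F = 0.798.

V/F = 0.798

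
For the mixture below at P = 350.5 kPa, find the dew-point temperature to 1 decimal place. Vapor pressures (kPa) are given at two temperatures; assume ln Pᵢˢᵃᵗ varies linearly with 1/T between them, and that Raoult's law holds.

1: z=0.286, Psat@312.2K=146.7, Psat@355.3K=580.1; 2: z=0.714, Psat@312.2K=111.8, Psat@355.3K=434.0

Dew-point temperature: Σzᵢ·P/Pᵢˢᵃᵗ(T) = 1. Interpolate ln Pᵢˢᵃᵗ = aᵢ + bᵢ/T.
  T = 312.2 K: ΣzᵢP/Pᵢˢᵃᵗ = 2.9218
  T = 355.3 K: ΣzᵢP/Pᵢˢᵃᵗ = 0.7494
  T = 333.8 K: ΣzᵢP/Pᵢˢᵃᵗ = 1.4139
  T = 344.6 K: ΣzᵢP/Pᵢˢᵃᵗ = 1.0177
  T = 350.0 K: ΣzᵢP/Pᵢˢᵃᵗ = 0.8701
  T = 347.3 K: ΣzᵢP/Pᵢˢᵃᵗ = 0.9404
Interpolating between 344.6 K and 347.3 K gives T ≈ 345.2 K.

T = 345.2 K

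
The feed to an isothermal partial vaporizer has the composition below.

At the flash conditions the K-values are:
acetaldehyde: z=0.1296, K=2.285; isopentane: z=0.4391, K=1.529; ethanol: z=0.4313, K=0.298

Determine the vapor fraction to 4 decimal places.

ψ = 0.1815

Material balance + equilibrium reduce to Σ zᵢ(Kᵢ−1)/(1+ψ(Kᵢ−1)) = 0.
Feasibility: ΣzᵢKᵢ = 1.0960, Σzᵢ/Kᵢ = 1.7912 — both > 1, two phases present.
Newton iteration, ψ⁰ = 0.5:
  ψ = 0.5000: g = -0.18143, g' = -0.6608 → ψ = 0.2254
  ψ = 0.2254: g = -0.02303, g' = -0.5267 → ψ = 0.1817
  ψ = 0.1817: g = -0.00011, g' = -0.5222 → ψ = 0.1815
Converged at ψ = 0.1815.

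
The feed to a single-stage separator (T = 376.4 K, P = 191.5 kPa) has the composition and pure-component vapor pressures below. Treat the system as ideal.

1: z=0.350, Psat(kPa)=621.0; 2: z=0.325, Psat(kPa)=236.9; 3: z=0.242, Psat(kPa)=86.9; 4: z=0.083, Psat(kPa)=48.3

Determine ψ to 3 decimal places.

Raoult's law: Kᵢ = Pᵢˢᵃᵗ/P = Pᵢˢᵃᵗ/191.5.
  K_1 = 621.0/191.5 = 3.24282, K_2 = 236.9/191.5 = 1.23708, K_3 = 86.9/191.5 = 0.45379, K_4 = 48.3/191.5 = 0.25222
Let ψ = V/F and solve Σ zᵢ(Kᵢ−1)/(1+ψ(Kᵢ−1)) = 0.
g(0) = ΣzᵢKᵢ − 1 = 0.668 and g(1) = 1 − Σzᵢ/Kᵢ = -0.233, so a root lies in (0, 1).
Newton iteration, ψ⁰ = 0.47:
  ψ = 0.470: g = 0.1779, g' = -0.673 → ψ = 0.734
  ψ = 0.734: g = 0.0038, g' = -0.694 → ψ = 0.740
Converged at ψ = 0.740.

ψ = 0.740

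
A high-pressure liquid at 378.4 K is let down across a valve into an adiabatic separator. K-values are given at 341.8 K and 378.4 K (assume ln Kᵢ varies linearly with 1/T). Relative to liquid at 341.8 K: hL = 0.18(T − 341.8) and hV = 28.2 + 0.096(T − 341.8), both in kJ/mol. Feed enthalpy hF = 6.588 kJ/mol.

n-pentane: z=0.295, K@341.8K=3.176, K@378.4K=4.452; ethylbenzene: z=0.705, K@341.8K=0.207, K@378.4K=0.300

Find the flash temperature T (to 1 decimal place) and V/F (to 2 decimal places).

Adiabatic flash: solve Rachford–Rice at each trial T, then check hF = ψ·hV(T) + (1−ψ)·hL(T).
  T = 341.8 K: K = (3.176, 0.207), RR gives ψ = 0.048, H_out = 1.354 kJ/mol
  T = 378.4 K: K = (4.452, 0.300), RR gives ψ = 0.217, H_out = 12.045 kJ/mol
  T = 360.1 K: K = (3.793, 0.252), RR gives ψ = 0.142, H_out = 7.072 kJ/mol
  T = 351.0 K: K = (3.480, 0.229), RR gives ψ = 0.098, H_out = 4.353 kJ/mol
  T = 355.6 K: K = (3.637, 0.240), RR gives ψ = 0.121, H_out = 5.754 kJ/mol
  T = 357.9 K: K = (3.716, 0.246), RR gives ψ = 0.132, H_out = 6.433 kJ/mol
Linear interpolation between T = 357.9 (H_out = 6.433) and T = 360.1 (H_out = 7.072) on hF = 6.588 gives T ≈ 358.4 K, at which ψ = 0.13.

T = 358.4 K, V/F = 0.13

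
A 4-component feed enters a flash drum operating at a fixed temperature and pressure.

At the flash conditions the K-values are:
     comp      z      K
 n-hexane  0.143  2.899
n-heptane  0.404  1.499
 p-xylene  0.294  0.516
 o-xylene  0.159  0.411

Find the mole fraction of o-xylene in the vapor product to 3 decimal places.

Rachford–Rice: g(ψ) = Σ zᵢ(Kᵢ−1)/(1+ψ(Kᵢ−1)) = 0.
Check two-phase: ΣzᵢKᵢ = 1.237 > 1 and Σzᵢ/Kᵢ = 1.275 > 1, so g(0) = 0.237 > 0 and g(1) = -0.275 < 0.
Iterate (Newton) starting at ψ = 0.5:
  ψ = 0.500: g = -0.0198, g' = -0.431 → ψ = 0.454
Converged at ψ = 0.454.
Compositions from xᵢ = zᵢ/(1+ψ(Kᵢ−1)), yᵢ = Kᵢxᵢ:
  n-hexane: x = 0.077, y = 0.223
  n-heptane: x = 0.329, y = 0.494
  p-xylene: x = 0.377, y = 0.194
  o-xylene: x = 0.217, y = 0.089

y_o-xylene = 0.089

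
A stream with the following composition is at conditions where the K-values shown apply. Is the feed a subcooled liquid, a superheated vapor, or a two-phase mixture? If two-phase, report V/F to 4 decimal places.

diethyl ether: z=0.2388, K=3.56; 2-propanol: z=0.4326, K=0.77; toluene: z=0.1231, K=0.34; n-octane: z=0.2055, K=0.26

ΣzᵢKᵢ = 1.2785; Σzᵢ/Kᵢ = 1.7813.
Both exceed 1, so a two-phase solution exists.
Let ψ = V/F and solve Σ zᵢ(Kᵢ−1)/(1+ψ(Kᵢ−1)) = 0.
Iterate (Newton) starting at ψ = 0.5:
  ψ = 0.5000: g = -0.20694, g' = -0.7333 → ψ = 0.2178
  ψ = 0.2178: g = 0.01159, g' = -0.9036 → ψ = 0.2306
  ψ = 0.2306: g = 0.00014, g' = -0.8825 → ψ = 0.2308
Converged at ψ = 0.2308.

two-phase, V/F = 0.2308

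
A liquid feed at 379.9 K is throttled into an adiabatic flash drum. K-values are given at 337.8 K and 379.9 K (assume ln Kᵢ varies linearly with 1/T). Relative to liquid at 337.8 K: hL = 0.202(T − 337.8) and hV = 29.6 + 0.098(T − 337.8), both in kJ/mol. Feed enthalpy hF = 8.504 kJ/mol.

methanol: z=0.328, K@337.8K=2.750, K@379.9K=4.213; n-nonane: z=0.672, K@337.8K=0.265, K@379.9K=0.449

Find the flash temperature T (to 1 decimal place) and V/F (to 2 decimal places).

T = 353.5 K, V/F = 0.19

Adiabatic flash: solve Rachford–Rice at each trial T, then check hF = ψ·hV(T) + (1−ψ)·hL(T).
  T = 337.8 K: K = (2.750, 0.265), RR gives ψ = 0.062, H_out = 1.843 kJ/mol
  T = 379.9 K: K = (4.213, 0.449), RR gives ψ = 0.386, H_out = 18.243 kJ/mol
  T = 358.9 K: K = (3.448, 0.351), RR gives ψ = 0.231, H_out = 10.581 kJ/mol
  T = 348.4 K: K = (3.092, 0.306), RR gives ψ = 0.152, H_out = 6.460 kJ/mol
  T = 353.6 K: K = (3.266, 0.328), RR gives ψ = 0.191, H_out = 8.542 kJ/mol
  T = 351.0 K: K = (3.178, 0.317), RR gives ψ = 0.172, H_out = 7.513 kJ/mol
  T = 352.3 K: K = (3.222, 0.322), RR gives ψ = 0.182, H_out = 8.030 kJ/mol
Linear interpolation between T = 352.3 (H_out = 8.030) and T = 353.6 (H_out = 8.542) on hF = 8.504 gives T ≈ 353.5 K, at which ψ = 0.19.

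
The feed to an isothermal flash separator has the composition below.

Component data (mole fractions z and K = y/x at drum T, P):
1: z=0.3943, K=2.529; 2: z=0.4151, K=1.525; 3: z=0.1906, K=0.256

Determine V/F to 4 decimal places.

Rachford–Rice: g(V/F) = Σ zᵢ(Kᵢ−1)/(1+V/F(Kᵢ−1)) = 0.
g(0) = ΣzᵢKᵢ − 1 = 0.6790 and g(1) = 1 − Σzᵢ/Kᵢ = -0.1726, so a root lies in (0, 1).
Iterate (Newton) starting at V/F = 0.62:
  V/F = 0.6200: g = 0.21068, g' = -0.6716 → V/F = 0.9337
  V/F = 0.9337: g = -0.06986, g' = -1.3397 → V/F = 0.8816
  V/F = 0.8816: g = -0.00633, g' = -1.1116 → V/F = 0.8759
  V/F = 0.8759: g = -0.00006, g' = -1.0916 → V/F = 0.8758
Converged at V/F = 0.8758.

V/F = 0.8758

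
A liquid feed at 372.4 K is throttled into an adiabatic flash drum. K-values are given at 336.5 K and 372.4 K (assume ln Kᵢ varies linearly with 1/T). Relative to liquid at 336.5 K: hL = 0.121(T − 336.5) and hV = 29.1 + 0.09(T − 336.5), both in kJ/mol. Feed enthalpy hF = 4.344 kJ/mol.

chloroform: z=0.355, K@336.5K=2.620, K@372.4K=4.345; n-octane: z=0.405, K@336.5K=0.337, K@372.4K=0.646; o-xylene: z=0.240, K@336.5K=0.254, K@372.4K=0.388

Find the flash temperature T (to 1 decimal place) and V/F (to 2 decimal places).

Adiabatic flash: solve Rachford–Rice at each trial T, then check hF = ψ·hV(T) + (1−ψ)·hL(T).
  T = 336.5 K: K = (2.620, 0.337, 0.254), RR gives ψ = 0.113, H_out = 3.298 kJ/mol
  T = 372.4 K: K = (4.345, 0.646, 0.388), RR gives ψ = 0.574, H_out = 20.420 kJ/mol
  T = 354.4 K: K = (3.415, 0.474, 0.317), RR gives ψ = 0.338, H_out = 11.809 kJ/mol
  T = 345.4 K: K = (2.999, 0.401, 0.284), RR gives ψ = 0.229, H_out = 7.686 kJ/mol
  T = 340.9 K: K = (2.804, 0.368, 0.269), RR gives ψ = 0.173, H_out = 5.531 kJ/mol
  T = 338.7 K: K = (2.711, 0.352, 0.261), RR gives ψ = 0.144, H_out = 4.433 kJ/mol
Linear interpolation between T = 336.5 (H_out = 3.298) and T = 338.7 (H_out = 4.433) on hF = 4.344 gives T ≈ 338.5 K, at which ψ = 0.14.

T = 338.5 K, V/F = 0.14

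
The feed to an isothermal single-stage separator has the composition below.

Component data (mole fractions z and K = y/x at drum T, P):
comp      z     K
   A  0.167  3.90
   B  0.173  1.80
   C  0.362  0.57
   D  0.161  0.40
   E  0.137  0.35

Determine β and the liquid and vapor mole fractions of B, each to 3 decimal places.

Rachford–Rice: g(β) = Σ zᵢ(Kᵢ−1)/(1+β(Kᵢ−1)) = 0.
g(0) = ΣzᵢKᵢ − 1 = 0.281 and g(1) = 1 − Σzᵢ/Kᵢ = -0.568, so a root lies in (0, 1).
Newton–Raphson from β = 0.5:
  β = 0.500: g = -0.1717, g' = -0.644 → β = 0.234
  β = 0.234: g = 0.0150, g' = -0.819 → β = 0.252
Converged at β = 0.252.
Compositions from xᵢ = zᵢ/(1+β(Kᵢ−1)), yᵢ = Kᵢxᵢ:
  A: x = 0.096, y = 0.376
  B: x = 0.144, y = 0.259
  C: x = 0.406, y = 0.231
  D: x = 0.190, y = 0.076
  E: x = 0.164, y = 0.057

β = 0.252, x_B = 0.144, y_B = 0.259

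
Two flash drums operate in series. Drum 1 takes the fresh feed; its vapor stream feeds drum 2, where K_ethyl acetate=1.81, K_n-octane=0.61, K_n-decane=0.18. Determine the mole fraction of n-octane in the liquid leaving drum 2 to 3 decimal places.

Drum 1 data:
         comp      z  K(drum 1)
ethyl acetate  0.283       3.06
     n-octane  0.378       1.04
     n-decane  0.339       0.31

x_n-octane (drum 2) = 0.426

Drum 1:
Rachford–Rice: g(ψ₁) = Σ zᵢ(Kᵢ−1)/(1+ψ₁(Kᵢ−1)) = 0.
Check two-phase: ΣzᵢKᵢ = 1.364 > 1 and Σzᵢ/Kᵢ = 1.549 > 1, so g(0) = 0.364 > 0 and g(1) = -0.549 < 0.
Newton iteration, ψ₁⁰ = 0.5:
  ψ₁ = 0.500: g = -0.0551, g' = -0.668 → ψ₁ = 0.418
  ψ₁ = 0.418: g = -0.0003, g' = -0.666 → ψ₁ = 0.417
Converged at ψ₁ = 0.417.
Drum-1 compositions:
  ethyl acetate: x = 0.152, y = 0.466
  n-octane: x = 0.372, y = 0.387
  n-decane: x = 0.476, y = 0.148
Drum-2 feed = drum-1 vapor: z₂ = (0.4658, 0.3867, 0.1476).
Drum 2:
Rachford–Rice: g(ψ₂) = Σ zᵢ(Kᵢ−1)/(1+ψ₂(Kᵢ−1)) = 0.
g(0) = ΣzᵢKᵢ − 1 = 0.105 and g(1) = 1 − Σzᵢ/Kᵢ = -0.711, so a root lies in (0, 1).
Newton–Raphson from ψ₂ = 0.46:
  ψ₂ = 0.460: g = -0.1032, g' = -0.505 → ψ₂ = 0.256
  ψ₂ = 0.256: g = -0.0081, g' = -0.441 → ψ₂ = 0.237
Converged at ψ₂ = 0.237.
  ethyl acetate: x = 0.391, y = 0.707
  n-octane: x = 0.426, y = 0.260
  n-decane: x = 0.183, y = 0.033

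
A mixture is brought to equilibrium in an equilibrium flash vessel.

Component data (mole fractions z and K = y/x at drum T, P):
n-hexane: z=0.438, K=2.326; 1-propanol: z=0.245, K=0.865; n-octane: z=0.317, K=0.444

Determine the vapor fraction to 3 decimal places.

Rachford–Rice: g(ψ) = Σ zᵢ(Kᵢ−1)/(1+ψ(Kᵢ−1)) = 0.
Feasibility: ΣzᵢKᵢ = 1.371, Σzᵢ/Kᵢ = 1.186 — both > 1, two phases present.
Iterate (Newton) starting at ψ = 0.62:
  ψ = 0.620: g = 0.0137, g' = -0.465 → ψ = 0.649
Converged at ψ = 0.649.

ψ = 0.649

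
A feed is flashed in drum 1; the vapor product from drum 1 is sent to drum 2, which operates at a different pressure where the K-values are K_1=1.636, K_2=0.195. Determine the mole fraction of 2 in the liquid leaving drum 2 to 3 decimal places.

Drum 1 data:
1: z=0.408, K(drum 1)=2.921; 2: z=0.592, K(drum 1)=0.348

Drum 1:
Let ψ₁ = V/F and solve Σ zᵢ(Kᵢ−1)/(1+ψ₁(Kᵢ−1)) = 0.
Check two-phase: ΣzᵢKᵢ = 1.398 > 1 and Σzᵢ/Kᵢ = 1.841 > 1, so g(0) = 0.398 > 0 and g(1) = -0.841 < 0.
Iterate (Newton) starting at ψ₁ = 0.56:
  ψ₁ = 0.560: g = -0.2304, g' = -0.974 → ψ₁ = 0.323
  ψ₁ = 0.323: g = -0.0057, g' = -0.977 → ψ₁ = 0.318
Converged at ψ₁ = 0.318.
Drum-1 compositions:
  1: x = 0.253, y = 0.740
  2: x = 0.747, y = 0.260
Drum-2 feed = drum-1 vapor: z₂ = (0.7402, 0.2598).
Drum 2:
Material balance + equilibrium reduce to Σ zᵢ(Kᵢ−1)/(1+ψ₂(Kᵢ−1)) = 0.
g(0) = ΣzᵢKᵢ − 1 = 0.262 and g(1) = 1 − Σzᵢ/Kᵢ = -0.785, so a root lies in (0, 1).
Newton–Raphson from ψ₂ = 0.57:
  ψ₂ = 0.570: g = -0.0410, g' = -0.736 → ψ₂ = 0.514
  ψ₂ = 0.514: g = -0.0022, g' = -0.660 → ψ₂ = 0.511
Converged at ψ₂ = 0.511.
  1: x = 0.559, y = 0.914
  2: x = 0.441, y = 0.086

x_2 (drum 2) = 0.441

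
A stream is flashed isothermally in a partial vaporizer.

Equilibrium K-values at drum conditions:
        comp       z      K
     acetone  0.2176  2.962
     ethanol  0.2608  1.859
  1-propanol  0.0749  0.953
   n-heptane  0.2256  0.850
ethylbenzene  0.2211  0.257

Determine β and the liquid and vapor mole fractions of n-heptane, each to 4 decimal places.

Material balance + equilibrium reduce to Σ zᵢ(Kᵢ−1)/(1+β(Kᵢ−1)) = 0.
Check two-phase: ΣzᵢKᵢ = 1.4493 > 1 and Σzᵢ/Kᵢ = 1.4181 > 1, so g(0) = 0.4493 > 0 and g(1) = -0.4181 < 0.
Newton iteration, β⁰ = 0.5:
  β = 0.5000: g = 0.07066, g' = -0.6227 → β = 0.6135
  β = 0.6135: g = -0.00232, g' = -0.6735 → β = 0.6100
Converged at β = 0.6100.
Compositions from xᵢ = zᵢ/(1+β(Kᵢ−1)), yᵢ = Kᵢxᵢ:
  acetone: x = 0.0990, y = 0.2934
  ethanol: x = 0.1711, y = 0.3181
  1-propanol: x = 0.0771, y = 0.0735
  n-heptane: x = 0.2483, y = 0.2111
  ethylbenzene: x = 0.4044, y = 0.1039

β = 0.6100, x_n-heptane = 0.2483, y_n-heptane = 0.2111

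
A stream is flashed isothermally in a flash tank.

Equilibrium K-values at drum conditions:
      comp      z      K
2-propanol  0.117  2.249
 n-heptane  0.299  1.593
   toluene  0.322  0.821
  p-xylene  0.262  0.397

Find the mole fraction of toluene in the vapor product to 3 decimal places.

y_toluene = 0.280

Newton–Raphson from β = 0.5:
  β = 0.500: g = -0.0628, g' = -0.339 → β = 0.315
  β = 0.315: g = -0.0019, g' = -0.325 → β = 0.309
Converged at β = 0.309.
Compositions from xᵢ = zᵢ/(1+β(Kᵢ−1)), yᵢ = Kᵢxᵢ:
  2-propanol: x = 0.084, y = 0.190
  n-heptane: x = 0.253, y = 0.402
  toluene: x = 0.341, y = 0.280
  p-xylene: x = 0.322, y = 0.128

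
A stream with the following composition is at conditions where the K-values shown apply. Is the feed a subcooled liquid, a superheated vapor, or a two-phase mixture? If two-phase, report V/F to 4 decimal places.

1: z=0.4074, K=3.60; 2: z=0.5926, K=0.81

ΣzᵢKᵢ = 1.9466; Σzᵢ/Kᵢ = 0.8448.
Since Σzᵢ/Kᵢ < 1 the mixture is above its dew point — single vapor phase.

superheated vapor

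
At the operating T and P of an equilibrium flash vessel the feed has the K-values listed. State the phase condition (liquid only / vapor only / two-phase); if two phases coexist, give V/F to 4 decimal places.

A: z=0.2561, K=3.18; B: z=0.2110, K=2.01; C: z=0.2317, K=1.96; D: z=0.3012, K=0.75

ΣzᵢKᵢ = 1.9185; Σzᵢ/Kᵢ = 0.7053.
Since Σzᵢ/Kᵢ < 1 the mixture is above its dew point — single vapor phase.

vapor only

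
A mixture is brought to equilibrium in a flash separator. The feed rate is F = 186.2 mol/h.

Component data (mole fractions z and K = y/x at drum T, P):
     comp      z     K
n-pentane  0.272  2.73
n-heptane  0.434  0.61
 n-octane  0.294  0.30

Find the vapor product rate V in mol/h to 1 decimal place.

Let ψ = V/F and solve Σ zᵢ(Kᵢ−1)/(1+ψ(Kᵢ−1)) = 0.
Feasibility: ΣzᵢKᵢ = 1.095, Σzᵢ/Kᵢ = 1.791 — both > 1, two phases present.
Newton–Raphson from ψ = 0.5:
  ψ = 0.500: g = -0.2746, g' = -0.677 → ψ = 0.094
  ψ = 0.094: g = 0.0084, g' = -0.838 → ψ = 0.104
  ψ = 0.104: g = 0.0001, g' = -0.823 → ψ = 0.105
Converged at ψ = 0.105.
Then V = ψ·F = 0.1045·186.2 = 19.5 mol/h and L = F − V = 166.7 mol/h.

V = 19.5 mol/h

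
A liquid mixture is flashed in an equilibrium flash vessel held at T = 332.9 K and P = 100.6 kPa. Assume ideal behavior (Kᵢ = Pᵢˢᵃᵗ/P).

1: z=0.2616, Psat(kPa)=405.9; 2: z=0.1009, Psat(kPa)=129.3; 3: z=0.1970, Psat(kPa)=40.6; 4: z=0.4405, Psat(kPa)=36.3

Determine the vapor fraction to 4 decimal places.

Raoult's law: Kᵢ = Pᵢˢᵃᵗ/P = Pᵢˢᵃᵗ/100.6.
  K_1 = 405.9/100.6 = 4.034791, K_2 = 129.3/100.6 = 1.285288, K_3 = 40.6/100.6 = 0.403579, K_4 = 36.3/100.6 = 0.360835
Rachford–Rice: g(ψ) = Σ zᵢ(Kᵢ−1)/(1+ψ(Kᵢ−1)) = 0.
Check two-phase: ΣzᵢKᵢ = 1.4236 > 1 and Σzᵢ/Kᵢ = 1.8523 > 1, so g(0) = 0.4236 > 0 and g(1) = -0.8523 < 0.
Newton iteration, ψ⁰ = 0.53:
  ψ = 0.5300: g = -0.26823, g' = -0.9217 → ψ = 0.2390
  ψ = 0.2390: g = 0.01777, g' = -1.1626 → ψ = 0.2543
  ψ = 0.2543: g = 0.00026, g' = -1.1287 → ψ = 0.2545
Converged at ψ = 0.2545.

ψ = 0.2545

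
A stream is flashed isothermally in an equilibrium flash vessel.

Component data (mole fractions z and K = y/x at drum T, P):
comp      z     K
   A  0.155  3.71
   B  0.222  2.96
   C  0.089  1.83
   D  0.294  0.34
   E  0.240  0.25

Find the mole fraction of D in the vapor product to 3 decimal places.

Let ψ = V/F and solve Σ zᵢ(Kᵢ−1)/(1+ψ(Kᵢ−1)) = 0.
Feasibility: ΣzᵢKᵢ = 1.555, Σzᵢ/Kᵢ = 1.990 — both > 1, two phases present.
Newton–Raphson from ψ = 0.5:
  ψ = 0.500: g = -0.1273, g' = -1.084 → ψ = 0.383
  ψ = 0.383: g = -0.0011, g' = -1.083 → ψ = 0.382
Converged at ψ = 0.382.
Compositions from xᵢ = zᵢ/(1+ψ(Kᵢ−1)), yᵢ = Kᵢxᵢ:
  A: x = 0.076, y = 0.283
  B: x = 0.127, y = 0.376
  C: x = 0.068, y = 0.124
  D: x = 0.393, y = 0.134
  E: x = 0.336, y = 0.084

y_D = 0.134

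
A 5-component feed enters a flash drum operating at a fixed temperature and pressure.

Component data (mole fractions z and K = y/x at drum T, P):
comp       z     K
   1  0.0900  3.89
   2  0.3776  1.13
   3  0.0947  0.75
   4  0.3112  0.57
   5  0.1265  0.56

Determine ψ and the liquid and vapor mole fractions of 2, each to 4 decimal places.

ψ = 0.1550, x_2 = 0.3701, y_2 = 0.4183

Material balance + equilibrium reduce to Σ zᵢ(Kᵢ−1)/(1+ψ(Kᵢ−1)) = 0.
g(0) = ΣzᵢKᵢ − 1 = 0.0960 and g(1) = 1 − Σzᵢ/Kᵢ = -0.2554, so a root lies in (0, 1).
Iterate (Newton) starting at ψ = 0.5:
  ψ = 0.5000: g = -0.11641, g' = -0.2727 → ψ = 0.0732
  ψ = 0.0732: g = 0.04354, g' = -0.6121 → ψ = 0.1443
  ψ = 0.1443: g = 0.00508, g' = -0.4802 → ψ = 0.1549
  ψ = 0.1549: g = 0.00008, g' = -0.4655 → ψ = 0.1550
Converged at ψ = 0.1550.
Compositions from xᵢ = zᵢ/(1+ψ(Kᵢ−1)), yᵢ = Kᵢxᵢ:
  1: x = 0.0622, y = 0.2418
  2: x = 0.3701, y = 0.4183
  3: x = 0.0985, y = 0.0739
  4: x = 0.3334, y = 0.1901
  5: x = 0.1358, y = 0.0760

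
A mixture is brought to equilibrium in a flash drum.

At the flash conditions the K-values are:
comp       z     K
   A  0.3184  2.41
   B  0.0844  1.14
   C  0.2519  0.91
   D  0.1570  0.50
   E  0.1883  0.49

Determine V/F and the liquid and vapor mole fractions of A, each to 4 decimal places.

V/F = 0.5453, x_A = 0.1800, y_A = 0.4338

Rachford–Rice: g(V/F) = Σ zᵢ(Kᵢ−1)/(1+V/F(Kᵢ−1)) = 0.
Check two-phase: ΣzᵢKᵢ = 1.2636 > 1 and Σzᵢ/Kᵢ = 1.1813 > 1, so g(0) = 0.2636 > 0 and g(1) = -0.1813 < 0.
Iterate (Newton) starting at V/F = 0.5:
  V/F = 0.5000: g = 0.01704, g' = -0.3795 → V/F = 0.5449
  V/F = 0.5449: g = 0.00013, g' = -0.3742 → V/F = 0.5453
Converged at V/F = 0.5453.
Compositions from xᵢ = zᵢ/(1+V/F(Kᵢ−1)), yᵢ = Kᵢxᵢ:
  A: x = 0.1800, y = 0.4338
  B: x = 0.0784, y = 0.0894
  C: x = 0.2649, y = 0.2411
  D: x = 0.2158, y = 0.1079
  E: x = 0.2608, y = 0.1278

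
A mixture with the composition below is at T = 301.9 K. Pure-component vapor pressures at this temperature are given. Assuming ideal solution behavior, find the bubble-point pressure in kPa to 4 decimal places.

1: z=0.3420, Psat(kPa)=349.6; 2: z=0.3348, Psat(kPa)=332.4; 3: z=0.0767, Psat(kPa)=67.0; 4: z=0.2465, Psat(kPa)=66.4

At the bubble point ψ → 0, so ΣzᵢKᵢ = 1 with Kᵢ = Pᵢˢᵃᵗ/P ⇒ P = ΣzᵢPᵢˢᵃᵗ.
P = 0.3420·349.6 + 0.3348·332.4 + 0.0767·67.0 + 0.2465·66.4 = 252.3572 kPa

Pbub = 252.3572 kPa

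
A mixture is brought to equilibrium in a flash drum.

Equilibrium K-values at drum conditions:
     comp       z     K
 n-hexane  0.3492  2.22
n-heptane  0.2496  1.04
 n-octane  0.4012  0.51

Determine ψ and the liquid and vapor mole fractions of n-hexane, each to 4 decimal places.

Material balance + equilibrium reduce to Σ zᵢ(Kᵢ−1)/(1+ψ(Kᵢ−1)) = 0.
Feasibility: ΣzᵢKᵢ = 1.2394, Σzᵢ/Kᵢ = 1.1840 — both > 1, two phases present.
Newton iteration, ψ⁰ = 0.46:
  ψ = 0.4600: g = 0.02889, g' = -0.3742 → ψ = 0.5372
  ψ = 0.5372: g = 0.00030, g' = -0.3675 → ψ = 0.5380
Converged at ψ = 0.5380.
Compositions from xᵢ = zᵢ/(1+ψ(Kᵢ−1)), yᵢ = Kᵢxᵢ:
  n-hexane: x = 0.2108, y = 0.4680
  n-heptane: x = 0.2443, y = 0.2541
  n-octane: x = 0.5448, y = 0.2779

ψ = 0.5380, x_n-hexane = 0.2108, y_n-hexane = 0.4680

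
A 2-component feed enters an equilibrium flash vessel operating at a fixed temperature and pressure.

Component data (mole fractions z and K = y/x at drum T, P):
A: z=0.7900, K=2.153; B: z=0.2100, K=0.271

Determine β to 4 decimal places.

β = 0.9015

Rachford–Rice: g(β) = Σ zᵢ(Kᵢ−1)/(1+β(Kᵢ−1)) = 0.
Feasibility: ΣzᵢKᵢ = 1.7578, Σzᵢ/Kᵢ = 1.1418 — both > 1, two phases present.
Binary case is linear: z₁(K₁−1)(1+β(K₂−1)) + z₂(K₂−1)(1+β(K₁−1)) = 0
⇒ β = [z₁(K₁−1)+z₂(K₂−1)] / [−(K₁−1)(K₂−1)] = 0.75778/0.84054 = 0.9015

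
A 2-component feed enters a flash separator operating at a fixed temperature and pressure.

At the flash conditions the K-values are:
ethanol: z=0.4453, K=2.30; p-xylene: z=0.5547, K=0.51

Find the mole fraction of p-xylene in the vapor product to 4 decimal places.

Rachford–Rice: g(ψ) = Σ zᵢ(Kᵢ−1)/(1+ψ(Kᵢ−1)) = 0.
Feasibility: ΣzᵢKᵢ = 1.3071, Σzᵢ/Kᵢ = 1.2813 — both > 1, two phases present.
Iterate (Newton) starting at ψ = 0.5:
  ψ = 0.5000: g = -0.00916, g' = -0.5101 → ψ = 0.4820
  ψ = 0.4820: g = 0.00002, g' = -0.5127 → ψ = 0.4821
Converged at ψ = 0.4821.
Compositions from xᵢ = zᵢ/(1+ψ(Kᵢ−1)), yᵢ = Kᵢxᵢ:
  ethanol: x = 0.2737, y = 0.6296
  p-xylene: x = 0.7263, y = 0.3704

y_p-xylene = 0.3704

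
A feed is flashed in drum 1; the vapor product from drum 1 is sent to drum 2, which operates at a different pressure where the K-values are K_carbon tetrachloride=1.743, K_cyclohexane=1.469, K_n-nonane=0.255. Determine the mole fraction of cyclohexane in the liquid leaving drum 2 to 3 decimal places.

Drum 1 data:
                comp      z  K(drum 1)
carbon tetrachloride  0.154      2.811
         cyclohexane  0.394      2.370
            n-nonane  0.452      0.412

Drum 1:
Let ψ₁ = V/F and solve Σ zᵢ(Kᵢ−1)/(1+ψ₁(Kᵢ−1)) = 0.
Feasibility: ΣzᵢKᵢ = 1.553, Σzᵢ/Kᵢ = 1.318 — both > 1, two phases present.
Newton iteration, ψ₁⁰ = 0.35:
  ψ₁ = 0.350: g = 0.2009, g' = -0.775 → ψ₁ = 0.609
  ψ₁ = 0.609: g = 0.0126, g' = -0.713 → ψ₁ = 0.627
Converged at ψ₁ = 0.627.
Drum-1 compositions:
  carbon tetrachloride: x = 0.072, y = 0.203
  cyclohexane: x = 0.212, y = 0.502
  n-nonane: x = 0.716, y = 0.295
Drum-2 feed = drum-1 vapor: z₂ = (0.2027, 0.5023, 0.2950).
Drum 2:
Rachford–Rice: g(ψ₂) = Σ zᵢ(Kᵢ−1)/(1+ψ₂(Kᵢ−1)) = 0.
g(0) = ΣzᵢKᵢ − 1 = 0.166 and g(1) = 1 − Σzᵢ/Kᵢ = -0.615, so a root lies in (0, 1).
Iterate (Newton) starting at ψ₂ = 0.5:
  ψ₂ = 0.500: g = -0.0495, g' = -0.548 → ψ₂ = 0.410
  ψ₂ = 0.410: g = -0.0031, g' = -0.483 → ψ₂ = 0.403
Converged at ψ₂ = 0.403.
  carbon tetrachloride: x = 0.156, y = 0.272
  cyclohexane: x = 0.422, y = 0.621
  n-nonane: x = 0.422, y = 0.107

x_cyclohexane (drum 2) = 0.422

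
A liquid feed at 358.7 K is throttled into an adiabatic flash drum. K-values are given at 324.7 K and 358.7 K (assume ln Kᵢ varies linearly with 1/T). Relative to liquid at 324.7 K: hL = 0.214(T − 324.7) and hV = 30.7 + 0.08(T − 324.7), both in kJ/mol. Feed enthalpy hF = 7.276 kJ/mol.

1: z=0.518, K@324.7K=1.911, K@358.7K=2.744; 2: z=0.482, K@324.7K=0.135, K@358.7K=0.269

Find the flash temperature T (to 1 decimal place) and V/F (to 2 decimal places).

Adiabatic flash: solve Rachford–Rice at each trial T, then check hF = ψ·hV(T) + (1−ψ)·hL(T).
  T = 324.7 K: K = (1.911, 0.135), RR gives ψ = 0.070, H_out = 2.141 kJ/mol
  T = 358.7 K: K = (2.744, 0.269), RR gives ψ = 0.432, H_out = 18.577 kJ/mol
  T = 341.7 K: K = (2.311, 0.194), RR gives ψ = 0.275, H_out = 11.449 kJ/mol
  T = 333.2 K: K = (2.106, 0.163), RR gives ψ = 0.183, H_out = 7.225 kJ/mol
  T = 337.4 K: K = (2.206, 0.178), RR gives ψ = 0.230, H_out = 9.394 kJ/mol
  T = 335.3 K: K = (2.156, 0.170), RR gives ψ = 0.207, H_out = 8.332 kJ/mol
Linear interpolation between T = 333.2 (H_out = 7.225) and T = 335.3 (H_out = 8.332) on hF = 7.276 gives T ≈ 333.3 K, at which ψ = 0.18.

T = 333.3 K, V/F = 0.18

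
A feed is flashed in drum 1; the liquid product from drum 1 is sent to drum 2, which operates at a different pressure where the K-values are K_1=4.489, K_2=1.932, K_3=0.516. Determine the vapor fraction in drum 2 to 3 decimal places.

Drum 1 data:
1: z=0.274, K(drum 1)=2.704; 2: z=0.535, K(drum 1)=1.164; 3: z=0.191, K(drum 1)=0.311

V/F (drum 2) = 0.885

Drum 1:
Material balance + equilibrium reduce to Σ zᵢ(Kᵢ−1)/(1+ψ₁(Kᵢ−1)) = 0.
Feasibility: ΣzᵢKᵢ = 1.423, Σzᵢ/Kᵢ = 1.175 — both > 1, two phases present.
Newton–Raphson from ψ₁ = 0.45:
  ψ₁ = 0.450: g = 0.1552, g' = -0.458 → ψ₁ = 0.789
  ψ₁ = 0.789: g = -0.0116, g' = -0.591 → ψ₁ = 0.770
  ψ₁ = 0.770: g = -0.0002, g' = -0.571 → ψ₁ = 0.769
Converged at ψ₁ = 0.769.
Drum-1 compositions:
  1: x = 0.119, y = 0.321
  2: x = 0.475, y = 0.553
  3: x = 0.406, y = 0.126
Drum-2 feed = drum-1 liquid: z₂ = (0.1186, 0.4751, 0.4063).
Drum 2:
Rachford–Rice: g(ψ₂) = Σ zᵢ(Kᵢ−1)/(1+ψ₂(Kᵢ−1)) = 0.
Feasibility: ΣzᵢKᵢ = 1.660, Σzᵢ/Kᵢ = 1.060 — both > 1, two phases present.
Newton–Raphson from ψ₂ = 0.5:
  ψ₂ = 0.500: g = 0.1933, g' = -0.549 → ψ₂ = 0.852
  ψ₂ = 0.852: g = 0.0163, g' = -0.495 → ψ₂ = 0.885
Converged at ψ₂ = 0.885.
  1: x = 0.029, y = 0.130
  2: x = 0.260, y = 0.503
  3: x = 0.711, y = 0.367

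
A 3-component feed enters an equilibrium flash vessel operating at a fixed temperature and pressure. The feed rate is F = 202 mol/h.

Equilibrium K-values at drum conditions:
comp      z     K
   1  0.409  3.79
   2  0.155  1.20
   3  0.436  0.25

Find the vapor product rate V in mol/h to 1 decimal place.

Material balance + equilibrium reduce to Σ zᵢ(Kᵢ−1)/(1+ψ(Kᵢ−1)) = 0.
Check two-phase: ΣzᵢKᵢ = 1.845 > 1 and Σzᵢ/Kᵢ = 1.981 > 1, so g(0) = 0.845 > 0 and g(1) = -0.981 < 0.
Newton iteration, ψ⁰ = 0.46:
  ψ = 0.460: g = 0.0289, g' = -1.187 → ψ = 0.484
Converged at ψ = 0.484.
Then V = ψ·F = 0.4844·202 = 97.8 mol/h and L = F − V = 104.2 mol/h.

V = 97.8 mol/h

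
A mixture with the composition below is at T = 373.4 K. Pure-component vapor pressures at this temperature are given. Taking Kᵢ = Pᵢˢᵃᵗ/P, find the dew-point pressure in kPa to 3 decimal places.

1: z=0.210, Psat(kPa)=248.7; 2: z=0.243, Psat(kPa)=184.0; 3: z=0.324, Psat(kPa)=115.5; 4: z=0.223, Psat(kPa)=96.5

Pdew = 137.342 kPa

At the dew point ψ → 1, so Σzᵢ/Kᵢ = 1 with Kᵢ = Pᵢˢᵃᵗ/P ⇒ 1/P = Σzᵢ/Pᵢˢᵃᵗ.
1/P = 0.210/248.7 + 0.243/184.0 + 0.324/115.5 + 0.223/96.5 = 0.007281 ⇒ P = 137.342 kPa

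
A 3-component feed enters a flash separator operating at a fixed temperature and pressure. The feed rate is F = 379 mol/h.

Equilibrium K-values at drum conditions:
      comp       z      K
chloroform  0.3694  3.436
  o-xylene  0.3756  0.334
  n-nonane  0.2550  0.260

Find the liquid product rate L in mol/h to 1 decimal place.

L = 276.1 mol/h

Newton iteration, ψ⁰ = 0.5:
  ψ = 0.5000: g = -0.26885, g' = -1.1719 → ψ = 0.2706
  ψ = 0.2706: g = 0.00129, g' = -1.2625 → ψ = 0.2716
Converged at ψ = 0.2716.
Then V = ψ·F = 0.2716·379 = 102.9 mol/h and L = F − V = 276.1 mol/h.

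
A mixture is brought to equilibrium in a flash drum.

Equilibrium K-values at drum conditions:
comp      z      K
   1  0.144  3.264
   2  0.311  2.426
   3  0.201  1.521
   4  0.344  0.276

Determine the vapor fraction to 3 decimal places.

Let ψ = V/F and solve Σ zᵢ(Kᵢ−1)/(1+ψ(Kᵢ−1)) = 0.
g(0) = ΣzᵢKᵢ − 1 = 0.625 and g(1) = 1 − Σzᵢ/Kᵢ = -0.551, so a root lies in (0, 1).
Newton iteration, ψ⁰ = 0.7:
  ψ = 0.700: g = -0.0802, g' = -1.039 → ψ = 0.623
  ψ = 0.623: g = -0.0044, g' = -0.934 → ψ = 0.618
Converged at ψ = 0.618.

ψ = 0.618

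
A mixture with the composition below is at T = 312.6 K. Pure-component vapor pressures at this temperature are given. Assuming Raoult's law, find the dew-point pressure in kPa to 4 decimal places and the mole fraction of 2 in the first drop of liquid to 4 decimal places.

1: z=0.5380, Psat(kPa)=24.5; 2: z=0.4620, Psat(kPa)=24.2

At the dew point ψ → 1, so Σzᵢ/Kᵢ = 1 with Kᵢ = Pᵢˢᵃᵗ/P ⇒ 1/P = Σzᵢ/Pᵢˢᵃᵗ.
1/P = 0.5380/24.5 + 0.4620/24.2 = 0.0410501 ⇒ P = 24.3605 kPa
xᵢ = zᵢP/Pᵢˢᵃᵗ ⇒ x_2 = 0.4620·24.3605/24.2 = 0.4651

Pdew = 24.3605 kPa, x_2 = 0.4651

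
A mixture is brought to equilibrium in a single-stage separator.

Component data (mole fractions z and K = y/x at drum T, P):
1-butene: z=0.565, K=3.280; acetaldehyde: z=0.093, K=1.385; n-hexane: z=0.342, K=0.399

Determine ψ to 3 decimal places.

ψ = 0.901

Rachford–Rice: g(ψ) = Σ zᵢ(Kᵢ−1)/(1+ψ(Kᵢ−1)) = 0.
Check two-phase: ΣzᵢKᵢ = 2.118 > 1 and Σzᵢ/Kᵢ = 1.097 > 1, so g(0) = 1.118 > 0 and g(1) = -0.097 < 0.
Newton–Raphson from ψ = 0.5:
  ψ = 0.500: g = 0.3381, g' = -0.904 → ψ = 0.874
  ψ = 0.874: g = 0.0240, g' = -0.884 → ψ = 0.901
Converged at ψ = 0.901.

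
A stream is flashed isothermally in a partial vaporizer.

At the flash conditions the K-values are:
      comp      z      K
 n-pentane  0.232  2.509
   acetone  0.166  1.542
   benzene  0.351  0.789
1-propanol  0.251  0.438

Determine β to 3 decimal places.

β = 0.477

Rachford–Rice: g(β) = Σ zᵢ(Kᵢ−1)/(1+β(Kᵢ−1)) = 0.
Feasibility: ΣzᵢKᵢ = 1.225, Σzᵢ/Kᵢ = 1.218 — both > 1, two phases present.
Iterate (Newton) starting at β = 0.63:
  β = 0.630: g = -0.0573, g' = -0.377 → β = 0.478
  β = 0.478: g = -0.0004, g' = -0.377 → β = 0.477
Converged at β = 0.477.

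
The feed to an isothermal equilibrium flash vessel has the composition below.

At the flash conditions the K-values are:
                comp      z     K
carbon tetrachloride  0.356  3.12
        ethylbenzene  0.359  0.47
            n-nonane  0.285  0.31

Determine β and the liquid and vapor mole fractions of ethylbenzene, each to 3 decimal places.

β = 0.287, x_ethylbenzene = 0.423, y_ethylbenzene = 0.199

Material balance + equilibrium reduce to Σ zᵢ(Kᵢ−1)/(1+β(Kᵢ−1)) = 0.
g(0) = ΣzᵢKᵢ − 1 = 0.368 and g(1) = 1 − Σzᵢ/Kᵢ = -0.797, so a root lies in (0, 1).
Newton–Raphson from β = 0.5:
  β = 0.500: g = -0.1927, g' = -0.880 → β = 0.281
  β = 0.281: g = 0.0055, g' = -0.976 → β = 0.287
Converged at β = 0.287.
Compositions from xᵢ = zᵢ/(1+β(Kᵢ−1)), yᵢ = Kᵢxᵢ:
  carbon tetrachloride: x = 0.221, y = 0.691
  ethylbenzene: x = 0.423, y = 0.199
  n-nonane: x = 0.355, y = 0.110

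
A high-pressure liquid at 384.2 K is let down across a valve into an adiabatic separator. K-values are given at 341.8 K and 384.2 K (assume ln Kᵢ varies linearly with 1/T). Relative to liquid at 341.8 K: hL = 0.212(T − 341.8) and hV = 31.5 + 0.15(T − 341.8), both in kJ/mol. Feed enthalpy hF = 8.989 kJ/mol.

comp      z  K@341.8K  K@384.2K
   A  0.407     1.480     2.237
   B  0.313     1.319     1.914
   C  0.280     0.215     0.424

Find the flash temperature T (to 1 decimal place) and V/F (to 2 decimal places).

Adiabatic flash: solve Rachford–Rice at each trial T, then check hF = ψ·hV(T) + (1−ψ)·hL(T).
  T = 341.8 K: K = (1.480, 1.319, 0.215), RR gives ψ = 0.232, H_out = 7.309 kJ/mol
  T = 384.2 K: K = (2.237, 1.914, 0.424), RR gives ψ = 0.992, H_out = 37.621 kJ/mol
  T = 363.0 K: K = (1.842, 1.606, 0.308), RR gives ψ = 0.659, H_out = 24.373 kJ/mol
  T = 352.4 K: K = (1.656, 1.460, 0.259), RR gives ψ = 0.478, H_out = 16.983 kJ/mol
  T = 347.1 K: K = (1.567, 1.389, 0.236), RR gives ψ = 0.368, H_out = 12.588 kJ/mol
  T = 344.5 K: K = (1.524, 1.354, 0.226), RR gives ψ = 0.305, H_out = 10.138 kJ/mol
  T = 343.1 K: K = (1.501, 1.336, 0.220), RR gives ψ = 0.269, H_out = 8.712 kJ/mol
Linear interpolation between T = 343.1 (H_out = 8.712) and T = 344.5 (H_out = 10.138) on hF = 8.989 gives T ≈ 343.4 K, at which ψ = 0.28.

T = 343.4 K, V/F = 0.28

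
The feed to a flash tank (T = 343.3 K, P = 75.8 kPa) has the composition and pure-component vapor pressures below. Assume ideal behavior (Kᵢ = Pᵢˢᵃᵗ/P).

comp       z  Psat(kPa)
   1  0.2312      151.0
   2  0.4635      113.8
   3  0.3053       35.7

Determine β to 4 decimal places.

β = 0.8348

Raoult's law: Kᵢ = Pᵢˢᵃᵗ/P = Pᵢˢᵃᵗ/75.8.
  K_1 = 151.0/75.8 = 1.992084, K_2 = 113.8/75.8 = 1.501319, K_3 = 35.7/75.8 = 0.470976
Material balance + equilibrium reduce to Σ zᵢ(Kᵢ−1)/(1+β(Kᵢ−1)) = 0.
Check two-phase: ΣzᵢKᵢ = 1.3002 > 1 and Σzᵢ/Kᵢ = 1.0730 > 1, so g(0) = 0.3002 > 0 and g(1) = -0.0730 < 0.
Newton iteration, β⁰ = 0.5:
  β = 0.5000: g = 0.11951, g' = -0.3341 → β = 0.8577
  β = 0.8577: g = -0.00926, g' = -0.4097 → β = 0.8351
  β = 0.8351: g = -0.00011, g' = -0.4002 → β = 0.8348
Converged at β = 0.8348.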